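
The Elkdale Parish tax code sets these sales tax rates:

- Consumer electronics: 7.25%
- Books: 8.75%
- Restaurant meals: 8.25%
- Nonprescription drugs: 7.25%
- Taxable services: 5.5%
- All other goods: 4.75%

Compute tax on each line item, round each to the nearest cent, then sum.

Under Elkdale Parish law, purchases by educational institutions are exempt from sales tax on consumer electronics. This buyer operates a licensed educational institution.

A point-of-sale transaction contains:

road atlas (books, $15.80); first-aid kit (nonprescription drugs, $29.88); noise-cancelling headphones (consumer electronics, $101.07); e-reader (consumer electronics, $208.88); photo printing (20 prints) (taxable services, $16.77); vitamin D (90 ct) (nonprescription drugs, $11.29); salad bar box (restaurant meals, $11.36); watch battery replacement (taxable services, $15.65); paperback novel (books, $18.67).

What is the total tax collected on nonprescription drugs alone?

First-aid kit $29.88: nonprescription drugs → 7.25% → $2.17
Vitamin D (90 ct) $11.29: nonprescription drugs → 7.25% → $0.82
Tax on nonprescription drugs = $2.17 + $0.82 = $2.99

$2.99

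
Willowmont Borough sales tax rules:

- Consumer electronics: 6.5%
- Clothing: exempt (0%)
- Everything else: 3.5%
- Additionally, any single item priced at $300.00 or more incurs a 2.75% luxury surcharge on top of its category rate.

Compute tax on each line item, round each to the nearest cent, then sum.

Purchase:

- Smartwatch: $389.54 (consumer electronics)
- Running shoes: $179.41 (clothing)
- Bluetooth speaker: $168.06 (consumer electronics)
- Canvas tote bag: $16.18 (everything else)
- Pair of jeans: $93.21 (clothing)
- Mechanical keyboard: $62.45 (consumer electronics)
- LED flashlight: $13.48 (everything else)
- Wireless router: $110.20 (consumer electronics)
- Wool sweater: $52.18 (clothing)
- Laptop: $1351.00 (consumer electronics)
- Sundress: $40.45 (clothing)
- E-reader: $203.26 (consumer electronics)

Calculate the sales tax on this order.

$197.39

Smartwatch $389.54: consumer electronics → 6.5% + 2.75% surcharge = 9.25% → $36.03
Running shoes $179.41: clothing → 0% → $0.00
Bluetooth speaker $168.06: consumer electronics → 6.5% → $10.92
Canvas tote bag $16.18: everything else → 3.5% → $0.57
Pair of jeans $93.21: clothing → 0% → $0.00
Mechanical keyboard $62.45: consumer electronics → 6.5% → $4.06
LED flashlight $13.48: everything else → 3.5% → $0.47
Wireless router $110.20: consumer electronics → 6.5% → $7.16
Wool sweater $52.18: clothing → 0% → $0.00
Laptop $1351.00: consumer electronics → 6.5% + 2.75% surcharge = 9.25% → $124.97
Sundress $40.45: clothing → 0% → $0.00
E-reader $203.26: consumer electronics → 6.5% → $13.21
Total tax = $36.03 + $10.92 + $0.57 + $4.06 + $0.47 + $7.16 + $124.97 + $13.21 = $197.39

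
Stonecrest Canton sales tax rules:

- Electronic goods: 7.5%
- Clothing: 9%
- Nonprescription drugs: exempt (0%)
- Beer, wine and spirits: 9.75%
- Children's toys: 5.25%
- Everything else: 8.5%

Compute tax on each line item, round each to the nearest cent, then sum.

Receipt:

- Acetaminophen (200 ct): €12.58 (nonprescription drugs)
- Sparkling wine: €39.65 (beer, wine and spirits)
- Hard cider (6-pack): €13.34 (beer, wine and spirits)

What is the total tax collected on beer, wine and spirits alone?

€5.17

Sparkling wine €39.65: beer, wine and spirits → 9.75% → €3.87
Hard cider (6-pack) €13.34: beer, wine and spirits → 9.75% → €1.30
Tax on beer, wine and spirits = €3.87 + €1.30 = €5.17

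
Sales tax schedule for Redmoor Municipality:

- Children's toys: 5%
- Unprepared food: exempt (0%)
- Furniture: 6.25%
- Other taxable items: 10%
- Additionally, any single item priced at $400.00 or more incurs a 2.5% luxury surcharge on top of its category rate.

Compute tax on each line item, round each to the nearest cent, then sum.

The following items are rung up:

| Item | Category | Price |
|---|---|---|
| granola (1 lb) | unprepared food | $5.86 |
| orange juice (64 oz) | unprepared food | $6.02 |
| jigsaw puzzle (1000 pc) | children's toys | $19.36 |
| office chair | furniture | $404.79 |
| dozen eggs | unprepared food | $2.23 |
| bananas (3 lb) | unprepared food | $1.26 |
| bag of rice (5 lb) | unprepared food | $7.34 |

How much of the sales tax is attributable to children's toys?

Jigsaw puzzle (1000 pc) $19.36: children's toys → 5% → $0.97
Tax on children's toys = $0.97

$0.97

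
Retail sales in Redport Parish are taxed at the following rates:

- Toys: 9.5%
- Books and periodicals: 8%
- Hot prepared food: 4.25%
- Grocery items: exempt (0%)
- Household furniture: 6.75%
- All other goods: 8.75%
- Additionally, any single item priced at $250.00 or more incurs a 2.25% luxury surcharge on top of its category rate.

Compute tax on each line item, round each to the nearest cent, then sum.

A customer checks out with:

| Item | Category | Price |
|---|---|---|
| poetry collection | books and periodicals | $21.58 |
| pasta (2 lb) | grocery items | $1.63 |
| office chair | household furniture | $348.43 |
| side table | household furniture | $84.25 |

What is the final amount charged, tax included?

$494.67

Poetry collection $21.58: books and periodicals → 8% → $1.73
Pasta (2 lb) $1.63: grocery items → 0% → $0.00
Office chair $348.43: household furniture → 6.75% + 2.25% surcharge = 9% → $31.36
Side table $84.25: household furniture → 6.75% → $5.69
Subtotal = $455.89; tax = $38.78; total due = $494.67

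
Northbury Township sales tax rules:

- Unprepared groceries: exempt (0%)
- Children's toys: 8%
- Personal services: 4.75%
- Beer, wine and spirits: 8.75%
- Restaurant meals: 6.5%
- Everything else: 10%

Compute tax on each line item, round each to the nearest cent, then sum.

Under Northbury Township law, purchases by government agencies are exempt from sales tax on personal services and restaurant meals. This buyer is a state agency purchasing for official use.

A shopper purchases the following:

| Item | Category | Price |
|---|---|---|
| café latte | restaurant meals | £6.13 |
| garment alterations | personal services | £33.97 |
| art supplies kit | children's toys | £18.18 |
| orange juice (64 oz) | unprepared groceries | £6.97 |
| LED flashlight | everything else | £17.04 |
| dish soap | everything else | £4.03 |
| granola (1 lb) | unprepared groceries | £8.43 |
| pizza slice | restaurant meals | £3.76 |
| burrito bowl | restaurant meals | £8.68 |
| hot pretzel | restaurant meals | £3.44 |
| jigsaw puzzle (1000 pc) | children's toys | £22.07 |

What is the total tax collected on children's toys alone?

Art supplies kit £18.18: children's toys → 8% → £1.45
Jigsaw puzzle (1000 pc) £22.07: children's toys → 8% → £1.77
Tax on children's toys = £1.45 + £1.77 = £3.22

£3.22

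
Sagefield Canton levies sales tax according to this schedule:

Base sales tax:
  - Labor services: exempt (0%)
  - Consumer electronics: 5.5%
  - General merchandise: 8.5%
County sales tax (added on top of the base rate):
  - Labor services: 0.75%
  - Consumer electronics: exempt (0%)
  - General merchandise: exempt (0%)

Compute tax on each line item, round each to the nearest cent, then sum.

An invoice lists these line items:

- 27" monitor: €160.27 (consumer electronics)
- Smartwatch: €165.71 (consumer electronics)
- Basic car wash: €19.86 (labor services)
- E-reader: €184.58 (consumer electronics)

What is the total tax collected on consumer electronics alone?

27" monitor €160.27: consumer electronics → 5.5% + 0% county = 5.5% → €8.81
Smartwatch €165.71: consumer electronics → 5.5% + 0% county = 5.5% → €9.11
E-reader €184.58: consumer electronics → 5.5% + 0% county = 5.5% → €10.15
Tax on consumer electronics = €8.81 + €9.11 + €10.15 = €28.07

€28.07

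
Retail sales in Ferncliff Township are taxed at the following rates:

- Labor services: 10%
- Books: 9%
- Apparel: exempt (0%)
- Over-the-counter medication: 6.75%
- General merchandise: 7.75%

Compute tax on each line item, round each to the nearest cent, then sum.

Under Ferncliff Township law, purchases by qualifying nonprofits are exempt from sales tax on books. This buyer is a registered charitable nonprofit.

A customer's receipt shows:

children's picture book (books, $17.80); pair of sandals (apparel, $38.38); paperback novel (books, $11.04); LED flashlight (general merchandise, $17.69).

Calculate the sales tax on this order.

$1.37

Children's picture book $17.80: books, buyer-exempt → 0% → $0.00
Pair of sandals $38.38: apparel → 0% → $0.00
Paperback novel $11.04: books, buyer-exempt → 0% → $0.00
LED flashlight $17.69: general merchandise → 7.75% → $1.37
Total tax = $1.37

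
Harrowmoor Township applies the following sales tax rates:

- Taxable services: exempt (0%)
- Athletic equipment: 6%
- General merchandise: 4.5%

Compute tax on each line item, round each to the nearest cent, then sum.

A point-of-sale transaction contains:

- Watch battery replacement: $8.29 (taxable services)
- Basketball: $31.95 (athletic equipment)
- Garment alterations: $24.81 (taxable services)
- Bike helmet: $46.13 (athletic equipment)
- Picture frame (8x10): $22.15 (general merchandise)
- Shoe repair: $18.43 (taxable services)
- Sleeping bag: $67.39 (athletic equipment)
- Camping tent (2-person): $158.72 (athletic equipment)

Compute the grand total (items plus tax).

Watch battery replacement $8.29: taxable services → 0% → $0.00
Basketball $31.95: athletic equipment → 6% → $1.92
Garment alterations $24.81: taxable services → 0% → $0.00
Bike helmet $46.13: athletic equipment → 6% → $2.77
Picture frame (8x10) $22.15: general merchandise → 4.5% → $1.00
Shoe repair $18.43: taxable services → 0% → $0.00
Sleeping bag $67.39: athletic equipment → 6% → $4.04
Camping tent (2-person) $158.72: athletic equipment → 6% → $9.52
Subtotal = $377.87; tax = $19.25; total due = $397.12

$397.12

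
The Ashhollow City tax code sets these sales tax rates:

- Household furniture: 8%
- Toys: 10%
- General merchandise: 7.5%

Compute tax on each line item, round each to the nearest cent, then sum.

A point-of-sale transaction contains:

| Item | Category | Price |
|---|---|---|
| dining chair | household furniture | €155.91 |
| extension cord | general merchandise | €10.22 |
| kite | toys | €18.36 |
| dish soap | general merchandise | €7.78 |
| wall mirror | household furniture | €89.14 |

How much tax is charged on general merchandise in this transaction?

€1.35

Extension cord €10.22: general merchandise → 7.5% → €0.77
Dish soap €7.78: general merchandise → 7.5% → €0.58
Tax on general merchandise = €0.77 + €0.58 = €1.35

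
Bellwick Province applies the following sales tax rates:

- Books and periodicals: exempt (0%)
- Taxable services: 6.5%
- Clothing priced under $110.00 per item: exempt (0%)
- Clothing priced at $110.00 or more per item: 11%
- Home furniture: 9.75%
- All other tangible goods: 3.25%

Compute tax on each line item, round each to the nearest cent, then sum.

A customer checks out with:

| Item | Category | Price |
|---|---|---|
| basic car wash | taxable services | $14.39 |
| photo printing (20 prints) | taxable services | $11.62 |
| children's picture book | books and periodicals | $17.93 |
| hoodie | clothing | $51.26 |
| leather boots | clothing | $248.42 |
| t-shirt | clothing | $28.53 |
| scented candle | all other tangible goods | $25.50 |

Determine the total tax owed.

Basic car wash $14.39: taxable services → 6.5% → $0.94
Photo printing (20 prints) $11.62: taxable services → 6.5% → $0.76
Children's picture book $17.93: books and periodicals → 0% → $0.00
Hoodie $51.26: clothing, under $110.00 → 0% → $0.00
Leather boots $248.42: clothing, $110.00 or more → 11% → $27.33
T-shirt $28.53: clothing, under $110.00 → 0% → $0.00
Scented candle $25.50: all other tangible goods → 3.25% → $0.83
Total tax = $0.94 + $0.76 + $27.33 + $0.83 = $29.86

$29.86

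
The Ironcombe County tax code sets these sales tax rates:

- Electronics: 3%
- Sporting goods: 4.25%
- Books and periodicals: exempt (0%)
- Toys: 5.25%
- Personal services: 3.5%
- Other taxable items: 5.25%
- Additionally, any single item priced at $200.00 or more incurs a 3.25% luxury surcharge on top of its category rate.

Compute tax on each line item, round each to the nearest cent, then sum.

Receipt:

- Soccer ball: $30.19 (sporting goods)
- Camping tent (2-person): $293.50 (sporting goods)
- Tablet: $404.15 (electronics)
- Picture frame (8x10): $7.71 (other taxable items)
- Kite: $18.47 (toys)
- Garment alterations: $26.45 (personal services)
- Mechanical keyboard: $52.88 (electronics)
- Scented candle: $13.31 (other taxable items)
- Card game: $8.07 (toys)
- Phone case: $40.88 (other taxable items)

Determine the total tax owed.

Soccer ball $30.19: sporting goods → 4.25% → $1.28
Camping tent (2-person) $293.50: sporting goods → 4.25% + 3.25% surcharge = 7.5% → $22.01
Tablet $404.15: electronics → 3% + 3.25% surcharge = 6.25% → $25.26
Picture frame (8x10) $7.71: other taxable items → 5.25% → $0.40
Kite $18.47: toys → 5.25% → $0.97
Garment alterations $26.45: personal services → 3.5% → $0.93
Mechanical keyboard $52.88: electronics → 3% → $1.59
Scented candle $13.31: other taxable items → 5.25% → $0.70
Card game $8.07: toys → 5.25% → $0.42
Phone case $40.88: other taxable items → 5.25% → $2.15
Total tax = $1.28 + $22.01 + $25.26 + $0.40 + $0.97 + $0.93 + $1.59 + $0.70 + $0.42 + $2.15 = $55.71

$55.71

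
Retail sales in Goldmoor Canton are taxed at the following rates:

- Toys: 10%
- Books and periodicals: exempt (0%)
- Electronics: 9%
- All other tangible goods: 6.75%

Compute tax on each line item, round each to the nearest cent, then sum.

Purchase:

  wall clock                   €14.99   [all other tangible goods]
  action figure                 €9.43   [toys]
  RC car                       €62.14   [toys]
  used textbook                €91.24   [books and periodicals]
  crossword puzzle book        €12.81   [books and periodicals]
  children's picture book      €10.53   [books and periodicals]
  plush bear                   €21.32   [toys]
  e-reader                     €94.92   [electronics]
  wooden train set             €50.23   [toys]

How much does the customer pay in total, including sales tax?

Wall clock €14.99: all other tangible goods → 6.75% → €1.01
Action figure €9.43: toys → 10% → €0.94
RC car €62.14: toys → 10% → €6.21
Used textbook €91.24: books and periodicals → 0% → €0.00
Crossword puzzle book €12.81: books and periodicals → 0% → €0.00
Children's picture book €10.53: books and periodicals → 0% → €0.00
Plush bear €21.32: toys → 10% → €2.13
E-reader €94.92: electronics → 9% → €8.54
Wooden train set €50.23: toys → 10% → €5.02
Subtotal = €367.61; tax = €23.85; total due = €391.46

€391.46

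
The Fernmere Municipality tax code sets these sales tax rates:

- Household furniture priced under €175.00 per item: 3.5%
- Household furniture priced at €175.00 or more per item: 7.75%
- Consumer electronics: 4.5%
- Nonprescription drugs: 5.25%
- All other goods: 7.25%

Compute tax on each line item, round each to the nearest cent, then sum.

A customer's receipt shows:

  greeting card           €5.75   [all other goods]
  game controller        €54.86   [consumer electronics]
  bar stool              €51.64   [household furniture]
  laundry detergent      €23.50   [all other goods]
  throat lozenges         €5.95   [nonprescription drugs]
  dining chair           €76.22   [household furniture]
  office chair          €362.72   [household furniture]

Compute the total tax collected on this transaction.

€37.49

Greeting card €5.75: all other goods → 7.25% → €0.42
Game controller €54.86: consumer electronics → 4.5% → €2.47
Bar stool €51.64: household furniture, under €175.00 → 3.5% → €1.81
Laundry detergent €23.50: all other goods → 7.25% → €1.70
Throat lozenges €5.95: nonprescription drugs → 5.25% → €0.31
Dining chair €76.22: household furniture, under €175.00 → 3.5% → €2.67
Office chair €362.72: household furniture, €175.00 or more → 7.75% → €28.11
Total tax = €0.42 + €2.47 + €1.81 + €1.70 + €0.31 + €2.67 + €28.11 = €37.49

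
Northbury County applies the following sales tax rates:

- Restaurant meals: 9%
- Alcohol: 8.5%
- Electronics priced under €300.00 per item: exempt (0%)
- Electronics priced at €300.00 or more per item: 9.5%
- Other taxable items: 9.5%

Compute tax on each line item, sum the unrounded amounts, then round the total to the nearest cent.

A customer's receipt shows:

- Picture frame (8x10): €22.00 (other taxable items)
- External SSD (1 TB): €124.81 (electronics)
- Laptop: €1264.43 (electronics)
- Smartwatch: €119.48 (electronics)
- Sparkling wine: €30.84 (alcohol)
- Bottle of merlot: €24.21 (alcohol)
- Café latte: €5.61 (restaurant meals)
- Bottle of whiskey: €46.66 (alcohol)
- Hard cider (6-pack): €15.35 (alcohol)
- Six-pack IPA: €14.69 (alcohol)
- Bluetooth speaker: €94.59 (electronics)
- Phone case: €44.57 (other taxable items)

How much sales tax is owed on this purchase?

€138.15

Picture frame (8x10) €22.00: other taxable items → 9.5% → €2.09
External SSD (1 TB) €124.81: electronics, under €300.00 → 0% → €0.00
Laptop €1264.43: electronics, €300.00 or more → 9.5% → €120.12085
Smartwatch €119.48: electronics, under €300.00 → 0% → €0.00
Sparkling wine €30.84: alcohol → 8.5% → €2.6214
Bottle of merlot €24.21: alcohol → 8.5% → €2.05785
Café latte €5.61: restaurant meals → 9% → €0.5049
Bottle of whiskey €46.66: alcohol → 8.5% → €3.9661
Hard cider (6-pack) €15.35: alcohol → 8.5% → €1.30475
Six-pack IPA €14.69: alcohol → 8.5% → €1.24865
Bluetooth speaker €94.59: electronics, under €300.00 → 0% → €0.00
Phone case €44.57: other taxable items → 9.5% → €4.23415
Unrounded tax sum = €138.14865 → €138.15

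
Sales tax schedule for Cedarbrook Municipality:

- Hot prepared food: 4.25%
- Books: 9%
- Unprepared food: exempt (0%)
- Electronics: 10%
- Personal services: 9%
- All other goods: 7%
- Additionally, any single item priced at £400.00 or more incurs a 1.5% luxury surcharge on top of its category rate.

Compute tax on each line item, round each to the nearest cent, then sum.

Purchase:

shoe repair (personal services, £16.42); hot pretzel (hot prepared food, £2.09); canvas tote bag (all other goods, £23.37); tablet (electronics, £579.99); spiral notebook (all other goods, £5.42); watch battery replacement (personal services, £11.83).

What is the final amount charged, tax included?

£710.47

Shoe repair £16.42: personal services → 9% → £1.48
Hot pretzel £2.09: hot prepared food → 4.25% → £0.09
Canvas tote bag £23.37: all other goods → 7% → £1.64
Tablet £579.99: electronics → 10% + 1.5% surcharge = 11.5% → £66.70
Spiral notebook £5.42: all other goods → 7% → £0.38
Watch battery replacement £11.83: personal services → 9% → £1.06
Subtotal = £639.12; tax = £71.35; total due = £710.47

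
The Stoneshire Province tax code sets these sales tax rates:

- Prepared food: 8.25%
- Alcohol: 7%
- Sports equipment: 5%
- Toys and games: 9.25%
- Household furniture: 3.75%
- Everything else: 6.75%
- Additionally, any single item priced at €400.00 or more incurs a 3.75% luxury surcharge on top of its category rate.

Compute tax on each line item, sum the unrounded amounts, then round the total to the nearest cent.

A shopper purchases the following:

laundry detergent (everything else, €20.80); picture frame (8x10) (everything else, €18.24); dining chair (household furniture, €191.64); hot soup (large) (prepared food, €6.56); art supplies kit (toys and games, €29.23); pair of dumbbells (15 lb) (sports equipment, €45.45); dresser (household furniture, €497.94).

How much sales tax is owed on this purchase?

€52.68

Laundry detergent €20.80: everything else → 6.75% → €1.404
Picture frame (8x10) €18.24: everything else → 6.75% → €1.2312
Dining chair €191.64: household furniture → 3.75% → €7.1865
Hot soup (large) €6.56: prepared food → 8.25% → €0.5412
Art supplies kit €29.23: toys and games → 9.25% → €2.703775
Pair of dumbbells (15 lb) €45.45: sports equipment → 5% → €2.2725
Dresser €497.94: household furniture → 3.75% + 3.75% surcharge = 7.5% → €37.3455
Unrounded tax sum = €52.684675 → €52.68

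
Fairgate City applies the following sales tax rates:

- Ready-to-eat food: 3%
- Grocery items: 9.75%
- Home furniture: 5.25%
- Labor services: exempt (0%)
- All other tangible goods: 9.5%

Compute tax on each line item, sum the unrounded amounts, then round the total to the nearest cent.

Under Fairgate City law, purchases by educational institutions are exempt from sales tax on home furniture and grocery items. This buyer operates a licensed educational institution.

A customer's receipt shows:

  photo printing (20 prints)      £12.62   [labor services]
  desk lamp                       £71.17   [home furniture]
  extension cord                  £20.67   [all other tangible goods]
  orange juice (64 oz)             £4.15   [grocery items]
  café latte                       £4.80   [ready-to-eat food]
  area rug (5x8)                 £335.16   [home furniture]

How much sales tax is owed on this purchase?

Photo printing (20 prints) £12.62: labor services → 0% → £0.00
Desk lamp £71.17: home furniture, buyer-exempt → 0% → £0.00
Extension cord £20.67: all other tangible goods → 9.5% → £1.96365
Orange juice (64 oz) £4.15: grocery items, buyer-exempt → 0% → £0.00
Café latte £4.80: ready-to-eat food → 3% → £0.144
Area rug (5x8) £335.16: home furniture, buyer-exempt → 0% → £0.00
Unrounded tax sum = £2.10765 → £2.11

£2.11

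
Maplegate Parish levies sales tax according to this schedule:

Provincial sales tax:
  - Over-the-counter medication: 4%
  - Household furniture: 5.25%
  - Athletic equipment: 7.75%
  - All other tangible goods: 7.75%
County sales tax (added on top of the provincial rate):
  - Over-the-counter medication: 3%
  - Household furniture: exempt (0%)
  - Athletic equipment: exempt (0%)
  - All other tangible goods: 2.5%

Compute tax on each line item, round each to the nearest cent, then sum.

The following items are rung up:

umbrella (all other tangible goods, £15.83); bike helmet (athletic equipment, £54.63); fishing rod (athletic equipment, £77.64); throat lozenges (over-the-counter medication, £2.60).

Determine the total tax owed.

Umbrella £15.83: all other tangible goods → 7.75% + 2.5% county = 10.25% → £1.62
Bike helmet £54.63: athletic equipment → 7.75% + 0% county = 7.75% → £4.23
Fishing rod £77.64: athletic equipment → 7.75% + 0% county = 7.75% → £6.02
Throat lozenges £2.60: over-the-counter medication → 4% + 3% county = 7% → £0.18
Total tax = £1.62 + £4.23 + £6.02 + £0.18 = £12.05

£12.05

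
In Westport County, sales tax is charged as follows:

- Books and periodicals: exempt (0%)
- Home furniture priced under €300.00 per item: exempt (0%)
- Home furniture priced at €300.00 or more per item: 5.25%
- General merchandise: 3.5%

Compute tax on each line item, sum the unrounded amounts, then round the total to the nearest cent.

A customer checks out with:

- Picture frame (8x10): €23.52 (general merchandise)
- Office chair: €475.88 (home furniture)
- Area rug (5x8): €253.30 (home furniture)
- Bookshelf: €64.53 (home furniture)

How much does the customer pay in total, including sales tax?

Picture frame (8x10) €23.52: general merchandise → 3.5% → €0.8232
Office chair €475.88: home furniture, €300.00 or more → 5.25% → €24.9837
Area rug (5x8) €253.30: home furniture, under €300.00 → 0% → €0.00
Bookshelf €64.53: home furniture, under €300.00 → 0% → €0.00
Subtotal = €817.23; unrounded tax = €25.8069 → €25.81; total due = €843.04

€843.04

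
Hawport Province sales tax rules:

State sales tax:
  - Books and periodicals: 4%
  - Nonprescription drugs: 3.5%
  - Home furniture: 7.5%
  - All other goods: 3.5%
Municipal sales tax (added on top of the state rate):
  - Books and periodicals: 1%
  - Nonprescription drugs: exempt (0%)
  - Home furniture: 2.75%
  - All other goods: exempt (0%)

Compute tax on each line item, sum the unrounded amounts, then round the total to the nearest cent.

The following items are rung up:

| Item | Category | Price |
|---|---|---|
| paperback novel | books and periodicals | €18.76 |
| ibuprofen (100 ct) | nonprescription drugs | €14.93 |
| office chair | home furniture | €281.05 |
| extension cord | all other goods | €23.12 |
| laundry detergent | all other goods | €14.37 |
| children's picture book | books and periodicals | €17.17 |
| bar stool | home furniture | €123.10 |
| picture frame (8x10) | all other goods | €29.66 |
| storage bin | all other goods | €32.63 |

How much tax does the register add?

Paperback novel €18.76: books and periodicals → 4% + 1% municipal = 5% → €0.938
Ibuprofen (100 ct) €14.93: nonprescription drugs → 3.5% + 0% municipal = 3.5% → €0.52255
Office chair €281.05: home furniture → 7.5% + 2.75% municipal = 10.25% → €28.807625
Extension cord €23.12: all other goods → 3.5% + 0% municipal = 3.5% → €0.8092
Laundry detergent €14.37: all other goods → 3.5% + 0% municipal = 3.5% → €0.50295
Children's picture book €17.17: books and periodicals → 4% + 1% municipal = 5% → €0.8585
Bar stool €123.10: home furniture → 7.5% + 2.75% municipal = 10.25% → €12.61775
Picture frame (8x10) €29.66: all other goods → 3.5% + 0% municipal = 3.5% → €1.0381
Storage bin €32.63: all other goods → 3.5% + 0% municipal = 3.5% → €1.14205
Unrounded tax sum = €47.236725 → €47.24

€47.24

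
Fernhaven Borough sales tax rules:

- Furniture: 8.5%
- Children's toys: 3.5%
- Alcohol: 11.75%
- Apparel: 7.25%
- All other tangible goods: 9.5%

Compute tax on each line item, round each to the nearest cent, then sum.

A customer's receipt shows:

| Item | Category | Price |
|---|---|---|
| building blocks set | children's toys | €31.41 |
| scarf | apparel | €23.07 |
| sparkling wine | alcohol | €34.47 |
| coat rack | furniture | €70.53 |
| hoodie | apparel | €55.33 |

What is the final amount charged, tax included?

Building blocks set €31.41: children's toys → 3.5% → €1.10
Scarf €23.07: apparel → 7.25% → €1.67
Sparkling wine €34.47: alcohol → 11.75% → €4.05
Coat rack €70.53: furniture → 8.5% → €6.00
Hoodie €55.33: apparel → 7.25% → €4.01
Subtotal = €214.81; tax = €16.83; total due = €231.64

€231.64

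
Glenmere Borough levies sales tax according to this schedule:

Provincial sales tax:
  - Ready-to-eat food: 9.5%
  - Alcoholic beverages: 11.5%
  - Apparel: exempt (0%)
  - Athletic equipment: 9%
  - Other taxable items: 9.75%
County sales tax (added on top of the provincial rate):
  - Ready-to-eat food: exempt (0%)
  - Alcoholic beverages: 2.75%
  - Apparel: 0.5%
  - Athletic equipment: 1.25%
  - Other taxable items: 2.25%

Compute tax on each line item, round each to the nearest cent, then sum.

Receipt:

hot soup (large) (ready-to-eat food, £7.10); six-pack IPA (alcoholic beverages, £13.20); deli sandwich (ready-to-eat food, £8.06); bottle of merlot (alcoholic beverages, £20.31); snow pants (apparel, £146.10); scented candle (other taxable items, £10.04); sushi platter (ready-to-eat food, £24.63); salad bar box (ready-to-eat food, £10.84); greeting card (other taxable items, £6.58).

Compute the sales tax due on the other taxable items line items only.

Scented candle £10.04: other taxable items → 9.75% + 2.25% county = 12% → £1.20
Greeting card £6.58: other taxable items → 9.75% + 2.25% county = 12% → £0.79
Tax on other taxable items = £1.20 + £0.79 = £1.99

£1.99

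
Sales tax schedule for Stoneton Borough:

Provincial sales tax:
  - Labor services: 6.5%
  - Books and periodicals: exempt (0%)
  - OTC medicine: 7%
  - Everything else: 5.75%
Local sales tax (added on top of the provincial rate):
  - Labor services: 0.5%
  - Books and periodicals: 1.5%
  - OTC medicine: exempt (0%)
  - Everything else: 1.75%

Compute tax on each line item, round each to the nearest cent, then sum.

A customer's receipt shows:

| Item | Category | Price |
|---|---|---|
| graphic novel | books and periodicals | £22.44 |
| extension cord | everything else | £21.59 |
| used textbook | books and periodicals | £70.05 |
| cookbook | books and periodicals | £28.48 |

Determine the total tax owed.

£3.44

Graphic novel £22.44: books and periodicals → 0% + 1.5% local = 1.5% → £0.34
Extension cord £21.59: everything else → 5.75% + 1.75% local = 7.5% → £1.62
Used textbook £70.05: books and periodicals → 0% + 1.5% local = 1.5% → £1.05
Cookbook £28.48: books and periodicals → 0% + 1.5% local = 1.5% → £0.43
Total tax = £0.34 + £1.62 + £1.05 + £0.43 = £3.44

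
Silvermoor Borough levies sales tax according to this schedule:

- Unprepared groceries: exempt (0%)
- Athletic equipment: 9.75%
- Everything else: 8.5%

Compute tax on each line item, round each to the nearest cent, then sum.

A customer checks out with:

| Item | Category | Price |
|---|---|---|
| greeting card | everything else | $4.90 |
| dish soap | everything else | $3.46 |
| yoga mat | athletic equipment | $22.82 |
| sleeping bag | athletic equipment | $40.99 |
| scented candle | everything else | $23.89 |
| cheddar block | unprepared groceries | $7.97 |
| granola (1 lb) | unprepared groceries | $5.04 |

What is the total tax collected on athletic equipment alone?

$6.22

Yoga mat $22.82: athletic equipment → 9.75% → $2.22
Sleeping bag $40.99: athletic equipment → 9.75% → $4.00
Tax on athletic equipment = $2.22 + $4.00 = $6.22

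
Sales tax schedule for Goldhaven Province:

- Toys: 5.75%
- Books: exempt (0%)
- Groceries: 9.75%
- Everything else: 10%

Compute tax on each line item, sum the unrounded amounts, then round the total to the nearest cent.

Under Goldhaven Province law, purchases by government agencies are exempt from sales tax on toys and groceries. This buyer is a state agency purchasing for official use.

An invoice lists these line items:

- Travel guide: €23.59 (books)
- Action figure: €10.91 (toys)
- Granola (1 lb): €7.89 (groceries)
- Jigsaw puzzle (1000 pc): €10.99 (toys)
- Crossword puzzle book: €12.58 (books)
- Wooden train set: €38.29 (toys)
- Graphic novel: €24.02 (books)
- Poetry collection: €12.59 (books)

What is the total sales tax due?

€0.00

Travel guide €23.59: books → 0% → €0.00
Action figure €10.91: toys, buyer-exempt → 0% → €0.00
Granola (1 lb) €7.89: groceries, buyer-exempt → 0% → €0.00
Jigsaw puzzle (1000 pc) €10.99: toys, buyer-exempt → 0% → €0.00
Crossword puzzle book €12.58: books → 0% → €0.00
Wooden train set €38.29: toys, buyer-exempt → 0% → €0.00
Graphic novel €24.02: books → 0% → €0.00
Poetry collection €12.59: books → 0% → €0.00
Unrounded tax sum = €0.00 → €0.00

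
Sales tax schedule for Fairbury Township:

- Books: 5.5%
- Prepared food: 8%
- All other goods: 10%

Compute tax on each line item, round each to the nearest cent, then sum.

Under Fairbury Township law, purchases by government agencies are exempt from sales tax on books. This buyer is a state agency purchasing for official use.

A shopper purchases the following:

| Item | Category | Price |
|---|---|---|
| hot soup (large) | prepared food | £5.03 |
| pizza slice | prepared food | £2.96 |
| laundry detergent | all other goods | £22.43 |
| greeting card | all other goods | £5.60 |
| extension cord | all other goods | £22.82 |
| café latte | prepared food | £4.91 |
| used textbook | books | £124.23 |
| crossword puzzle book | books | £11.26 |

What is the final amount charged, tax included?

Hot soup (large) £5.03: prepared food → 8% → £0.40
Pizza slice £2.96: prepared food → 8% → £0.24
Laundry detergent £22.43: all other goods → 10% → £2.24
Greeting card £5.60: all other goods → 10% → £0.56
Extension cord £22.82: all other goods → 10% → £2.28
Café latte £4.91: prepared food → 8% → £0.39
Used textbook £124.23: books, buyer-exempt → 0% → £0.00
Crossword puzzle book £11.26: books, buyer-exempt → 0% → £0.00
Subtotal = £199.24; tax = £6.11; total due = £205.35

£205.35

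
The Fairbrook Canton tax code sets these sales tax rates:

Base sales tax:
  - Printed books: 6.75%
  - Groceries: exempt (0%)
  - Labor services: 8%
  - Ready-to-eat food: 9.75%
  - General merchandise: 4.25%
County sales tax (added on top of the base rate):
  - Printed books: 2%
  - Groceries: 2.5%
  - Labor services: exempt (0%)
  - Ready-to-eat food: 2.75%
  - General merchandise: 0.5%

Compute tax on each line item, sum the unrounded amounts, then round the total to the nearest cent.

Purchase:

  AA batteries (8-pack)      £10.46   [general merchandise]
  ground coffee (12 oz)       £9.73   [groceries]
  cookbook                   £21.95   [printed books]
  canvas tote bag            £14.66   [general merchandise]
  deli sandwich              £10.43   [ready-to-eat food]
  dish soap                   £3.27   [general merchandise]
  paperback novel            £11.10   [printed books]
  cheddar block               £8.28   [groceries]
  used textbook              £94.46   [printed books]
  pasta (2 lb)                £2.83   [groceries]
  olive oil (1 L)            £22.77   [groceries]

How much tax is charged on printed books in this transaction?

Cookbook £21.95: printed books → 6.75% + 2% county = 8.75% → £1.920625
Paperback novel £11.10: printed books → 6.75% + 2% county = 8.75% → £0.97125
Used textbook £94.46: printed books → 6.75% + 2% county = 8.75% → £8.26525
Tax on printed books: unrounded sum = £11.157125 → £11.16

£11.16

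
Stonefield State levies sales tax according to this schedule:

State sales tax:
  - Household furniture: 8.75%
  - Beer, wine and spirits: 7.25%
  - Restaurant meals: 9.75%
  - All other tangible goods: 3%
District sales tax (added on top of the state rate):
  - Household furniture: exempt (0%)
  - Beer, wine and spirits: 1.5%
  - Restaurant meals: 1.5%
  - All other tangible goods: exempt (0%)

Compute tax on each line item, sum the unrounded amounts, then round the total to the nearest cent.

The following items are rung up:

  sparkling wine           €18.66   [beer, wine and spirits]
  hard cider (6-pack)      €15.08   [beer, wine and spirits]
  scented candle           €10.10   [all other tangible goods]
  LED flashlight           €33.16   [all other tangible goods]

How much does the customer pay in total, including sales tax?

€81.25

Sparkling wine €18.66: beer, wine and spirits → 7.25% + 1.5% district = 8.75% → €1.63275
Hard cider (6-pack) €15.08: beer, wine and spirits → 7.25% + 1.5% district = 8.75% → €1.3195
Scented candle €10.10: all other tangible goods → 3% + 0% district = 3% → €0.303
LED flashlight €33.16: all other tangible goods → 3% + 0% district = 3% → €0.9948
Subtotal = €77.00; unrounded tax = €4.25005 → €4.25; total due = €81.25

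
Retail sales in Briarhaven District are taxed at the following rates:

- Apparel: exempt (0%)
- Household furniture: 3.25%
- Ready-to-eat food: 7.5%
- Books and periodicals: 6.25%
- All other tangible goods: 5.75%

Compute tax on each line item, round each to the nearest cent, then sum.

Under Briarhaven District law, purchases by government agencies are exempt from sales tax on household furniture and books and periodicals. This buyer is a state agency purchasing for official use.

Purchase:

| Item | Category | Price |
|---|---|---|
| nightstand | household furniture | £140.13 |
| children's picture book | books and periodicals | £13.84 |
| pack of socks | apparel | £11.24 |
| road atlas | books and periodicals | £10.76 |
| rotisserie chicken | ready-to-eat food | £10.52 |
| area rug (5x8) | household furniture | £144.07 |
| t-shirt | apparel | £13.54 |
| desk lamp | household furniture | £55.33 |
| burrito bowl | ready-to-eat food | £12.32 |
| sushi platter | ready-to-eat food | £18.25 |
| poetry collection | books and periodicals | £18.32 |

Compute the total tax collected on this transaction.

Nightstand £140.13: household furniture, buyer-exempt → 0% → £0.00
Children's picture book £13.84: books and periodicals, buyer-exempt → 0% → £0.00
Pack of socks £11.24: apparel → 0% → £0.00
Road atlas £10.76: books and periodicals, buyer-exempt → 0% → £0.00
Rotisserie chicken £10.52: ready-to-eat food → 7.5% → £0.79
Area rug (5x8) £144.07: household furniture, buyer-exempt → 0% → £0.00
T-shirt £13.54: apparel → 0% → £0.00
Desk lamp £55.33: household furniture, buyer-exempt → 0% → £0.00
Burrito bowl £12.32: ready-to-eat food → 7.5% → £0.92
Sushi platter £18.25: ready-to-eat food → 7.5% → £1.37
Poetry collection £18.32: books and periodicals, buyer-exempt → 0% → £0.00
Total tax = £0.79 + £0.92 + £1.37 = £3.08

£3.08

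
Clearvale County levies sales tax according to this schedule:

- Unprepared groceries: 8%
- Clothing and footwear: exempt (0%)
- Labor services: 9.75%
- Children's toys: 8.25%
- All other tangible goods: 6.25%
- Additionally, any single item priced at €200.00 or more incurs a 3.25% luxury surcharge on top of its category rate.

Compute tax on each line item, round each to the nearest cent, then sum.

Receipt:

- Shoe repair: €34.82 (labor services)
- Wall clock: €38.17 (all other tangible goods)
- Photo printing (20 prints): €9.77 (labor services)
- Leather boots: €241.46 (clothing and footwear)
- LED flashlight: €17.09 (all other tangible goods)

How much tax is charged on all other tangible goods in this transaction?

Wall clock €38.17: all other tangible goods → 6.25% → €2.39
LED flashlight €17.09: all other tangible goods → 6.25% → €1.07
Tax on all other tangible goods = €2.39 + €1.07 = €3.46

€3.46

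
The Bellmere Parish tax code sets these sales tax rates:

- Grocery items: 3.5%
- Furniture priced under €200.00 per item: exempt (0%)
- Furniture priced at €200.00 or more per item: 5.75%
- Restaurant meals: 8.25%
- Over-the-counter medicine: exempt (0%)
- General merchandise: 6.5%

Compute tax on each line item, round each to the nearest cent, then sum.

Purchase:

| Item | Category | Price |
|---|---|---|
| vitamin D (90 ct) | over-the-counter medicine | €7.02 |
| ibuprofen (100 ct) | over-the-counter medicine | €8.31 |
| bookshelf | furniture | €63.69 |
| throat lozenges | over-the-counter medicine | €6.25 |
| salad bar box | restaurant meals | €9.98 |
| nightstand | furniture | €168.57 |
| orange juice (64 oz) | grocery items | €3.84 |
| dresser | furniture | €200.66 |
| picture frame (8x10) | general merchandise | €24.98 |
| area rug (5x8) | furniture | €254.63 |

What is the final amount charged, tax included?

Vitamin D (90 ct) €7.02: over-the-counter medicine → 0% → €0.00
Ibuprofen (100 ct) €8.31: over-the-counter medicine → 0% → €0.00
Bookshelf €63.69: furniture, under €200.00 → 0% → €0.00
Throat lozenges €6.25: over-the-counter medicine → 0% → €0.00
Salad bar box €9.98: restaurant meals → 8.25% → €0.82
Nightstand €168.57: furniture, under €200.00 → 0% → €0.00
Orange juice (64 oz) €3.84: grocery items → 3.5% → €0.13
Dresser €200.66: furniture, €200.00 or more → 5.75% → €11.54
Picture frame (8x10) €24.98: general merchandise → 6.5% → €1.62
Area rug (5x8) €254.63: furniture, €200.00 or more → 5.75% → €14.64
Subtotal = €747.93; tax = €28.75; total due = €776.68

€776.68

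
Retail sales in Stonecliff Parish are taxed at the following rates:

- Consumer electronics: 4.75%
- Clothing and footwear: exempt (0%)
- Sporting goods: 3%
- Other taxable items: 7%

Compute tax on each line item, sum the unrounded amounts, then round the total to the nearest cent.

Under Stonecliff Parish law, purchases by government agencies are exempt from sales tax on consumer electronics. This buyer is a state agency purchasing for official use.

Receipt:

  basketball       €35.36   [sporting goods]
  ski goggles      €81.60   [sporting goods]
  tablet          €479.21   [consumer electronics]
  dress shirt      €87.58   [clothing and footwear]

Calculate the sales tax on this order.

Basketball €35.36: sporting goods → 3% → €1.0608
Ski goggles €81.60: sporting goods → 3% → €2.448
Tablet €479.21: consumer electronics, buyer-exempt → 0% → €0.00
Dress shirt €87.58: clothing and footwear → 0% → €0.00
Unrounded tax sum = €3.5088 → €3.51

€3.51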